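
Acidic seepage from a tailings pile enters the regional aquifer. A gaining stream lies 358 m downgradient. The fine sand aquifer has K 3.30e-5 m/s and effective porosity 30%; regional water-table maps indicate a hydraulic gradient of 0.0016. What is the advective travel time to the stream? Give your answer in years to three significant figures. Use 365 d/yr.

K = 3.30e-5 m/s × 86400 s/d = 2.851 m/d
Specific discharge q = 2.851 × 0.0016 = 0.004562 m/d
v_s = q/n_e = 0.004562/0.30 = 0.01521 m/d
t = L / v = 358 / 0.01521 = 23540 d
   = 23540 / 365 = 64.5 yr

64.5 years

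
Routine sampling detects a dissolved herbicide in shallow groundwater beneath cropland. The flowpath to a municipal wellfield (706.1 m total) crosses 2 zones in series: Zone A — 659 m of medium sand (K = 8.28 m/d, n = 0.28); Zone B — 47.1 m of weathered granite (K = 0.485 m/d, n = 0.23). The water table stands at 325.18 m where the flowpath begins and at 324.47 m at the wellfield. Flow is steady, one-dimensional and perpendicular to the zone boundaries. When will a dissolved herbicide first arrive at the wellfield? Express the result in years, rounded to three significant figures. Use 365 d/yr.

Total head drop ΔH = 325.18 − 324.47 = 0.71 m
Continuity: the same q passes through each zone, so ΔH = q·Σ(L_j/K_j) — the zones act as resistances in series.
Σ(L/K) = 659/8.28 + 47.1/0.485 = 79.59 + 97.11 = 176.7 d
q = ΔH / Σ(L/K) = 0.71 / 176.7 = 0.004018 m/d (same in every zone)
Zone A: v = q/n = 0.004018/0.28 = 0.01435 m/d → t_A = 659/0.01435 = 45920 d
Zone B: v = q/n = 0.004018/0.23 = 0.01747 m/d → t_B = 47.1/0.01747 = 2696 d
Total t = 45920 + 2696 = 48620 d
   = 48620 / 365 = 133 yr

133 years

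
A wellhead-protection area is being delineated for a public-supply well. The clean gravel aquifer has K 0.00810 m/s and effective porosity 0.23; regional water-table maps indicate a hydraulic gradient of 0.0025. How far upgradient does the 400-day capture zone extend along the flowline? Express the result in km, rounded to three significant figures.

3.04 km

K = 0.00810 m/s × 86400 s/d = 699.8 m/d
q = Ki = 699.8 × 0.0025 = 1.750 m/d
v = Ki/n = 699.8·0.0025/0.23 = 7.607 m/d
L = v × T = 7.607 × 400 = 3043 m
   = 3.04 km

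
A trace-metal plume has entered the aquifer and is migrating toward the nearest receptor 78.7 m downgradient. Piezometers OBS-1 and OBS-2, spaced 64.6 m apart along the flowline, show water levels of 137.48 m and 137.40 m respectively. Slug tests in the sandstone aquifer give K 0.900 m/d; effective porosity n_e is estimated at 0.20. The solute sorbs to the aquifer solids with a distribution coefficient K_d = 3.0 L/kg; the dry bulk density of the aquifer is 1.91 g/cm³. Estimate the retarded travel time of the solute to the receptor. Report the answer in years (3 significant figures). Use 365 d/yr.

1150 years

Hydraulic gradient i = (137.48 − 137.40) / 64.6 = 0.08 / 64.6 = 0.001238
q = Ki = 0.900 × 0.001238 = 0.001115 m/d
Seepage velocity v = q / n = 0.001115 / 0.20 = 0.005573 m/d
Retardation R = 1 + ρ_b·K_d/n = 1 + 1.91×3.0/0.20 = 29.65
Contaminant velocity v_c = v/R = 0.005573/29.65 = 1.880e-4 m/d
t = L/v_c = 78.7/1.880e-4 = 418700 d
   = 418700/365 = 1150 yr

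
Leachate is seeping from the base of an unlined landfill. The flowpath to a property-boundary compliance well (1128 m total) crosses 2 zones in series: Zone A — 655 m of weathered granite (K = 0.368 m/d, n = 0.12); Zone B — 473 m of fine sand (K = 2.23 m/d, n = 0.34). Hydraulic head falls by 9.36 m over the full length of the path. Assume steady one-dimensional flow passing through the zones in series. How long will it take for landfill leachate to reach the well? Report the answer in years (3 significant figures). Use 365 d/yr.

Continuity: the same q passes through each zone, so ΔH = q·Σ(L_j/K_j) — the zones act as resistances in series.
Σ(L/K) = 655/0.368 + 473/2.23 = 1780 + 212.1 = 1992 d
q = ΔH / Σ(L/K) = 9.36 / 1992 = 0.004699 m/d (same in every zone)
Zone A: v = q/n = 0.004699/0.12 = 0.03916 m/d → t_A = 655/0.03916 = 16730 d
Zone B: v = q/n = 0.004699/0.34 = 0.01382 m/d → t_B = 473/0.01382 = 34230 d
Total t = 16730 + 34230 = 50950 d
   = 50950 / 365 = 140 yr

140 years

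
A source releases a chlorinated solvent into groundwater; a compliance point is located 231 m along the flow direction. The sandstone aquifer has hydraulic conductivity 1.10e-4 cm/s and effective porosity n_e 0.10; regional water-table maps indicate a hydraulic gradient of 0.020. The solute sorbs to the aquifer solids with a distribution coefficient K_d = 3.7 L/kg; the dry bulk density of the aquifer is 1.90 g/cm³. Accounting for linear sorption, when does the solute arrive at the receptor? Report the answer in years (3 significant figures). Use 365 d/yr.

2370 years

K = 1.10e-4 cm/s × 864 = 0.09504 m/d
Specific discharge q = 0.09504 × 0.020 = 0.001901 m/d
v_s = q/n_e = 0.001901/0.10 = 0.01901 m/d
Retardation R = 1 + ρ_b·K_d/n = 1 + 1.90×3.7/0.10 = 71.30
Contaminant velocity v_c = v/R = 0.01901/71.30 = 2.666e-4 m/d
t = L/v_c = 231/2.666e-4 = 866500 d
   = 866500/365 = 2370 yr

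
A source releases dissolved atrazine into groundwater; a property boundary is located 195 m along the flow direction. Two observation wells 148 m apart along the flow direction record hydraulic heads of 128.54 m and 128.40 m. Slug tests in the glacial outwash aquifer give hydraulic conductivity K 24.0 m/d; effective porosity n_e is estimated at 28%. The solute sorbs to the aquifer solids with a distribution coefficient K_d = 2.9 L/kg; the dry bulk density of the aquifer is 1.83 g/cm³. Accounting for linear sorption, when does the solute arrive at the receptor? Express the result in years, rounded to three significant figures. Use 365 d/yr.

Hydraulic gradient i = (128.54 − 128.40) / 148 = 0.14 / 148 = 9.459e-4
Specific discharge q = 24.0 × 9.459e-4 = 0.02270 m/d
v_s = q/n_e = 0.02270/0.28 = 0.08108 m/d
Retardation R = 1 + ρ_b·K_d/n = 1 + 1.83×2.9/0.28 = 19.95
Contaminant velocity v_c = v/R = 0.08108/19.95 = 0.004063 m/d
t = L/v_c = 195/0.004063 = 47990 d
   = 47990/365 = 131 yr

131 years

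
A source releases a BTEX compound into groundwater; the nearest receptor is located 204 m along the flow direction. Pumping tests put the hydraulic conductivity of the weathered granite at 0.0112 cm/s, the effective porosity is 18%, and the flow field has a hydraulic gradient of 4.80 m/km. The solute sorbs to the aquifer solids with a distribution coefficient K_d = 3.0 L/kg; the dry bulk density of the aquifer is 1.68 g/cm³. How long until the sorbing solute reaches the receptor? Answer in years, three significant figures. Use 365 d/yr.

62.8 years

K = 0.0112 cm/s × 864 = 9.677 m/d
Darcy flux q = K·i = 9.677 × 0.0048 = 0.04645 m/d
v = Ki/n = 9.677·0.0048/0.18 = 0.2580 m/d
Retardation R = 1 + ρ_b·K_d/n = 1 + 1.68×3.0/0.18 = 29.00
Contaminant velocity v_c = v/R = 0.2580/29.00 = 0.008898 m/d
t = L/v_c = 204/0.008898 = 22930 d
   = 22930/365 = 62.8 yr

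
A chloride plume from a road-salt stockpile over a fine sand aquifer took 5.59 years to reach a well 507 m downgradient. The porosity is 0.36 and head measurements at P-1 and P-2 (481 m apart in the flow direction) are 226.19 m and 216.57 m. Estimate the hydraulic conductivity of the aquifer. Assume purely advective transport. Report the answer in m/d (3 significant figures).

Hydraulic gradient i = (226.19 − 216.57) / 481 = 9.62 / 481 = 0.02000
t = 5.59 years = 2040 d
v = L / t = 507 / 2040 = 0.2485 m/d
K = v · n / i = 0.2485 × 0.36 / 0.02000 = 4.47 m/d

4.47 m/d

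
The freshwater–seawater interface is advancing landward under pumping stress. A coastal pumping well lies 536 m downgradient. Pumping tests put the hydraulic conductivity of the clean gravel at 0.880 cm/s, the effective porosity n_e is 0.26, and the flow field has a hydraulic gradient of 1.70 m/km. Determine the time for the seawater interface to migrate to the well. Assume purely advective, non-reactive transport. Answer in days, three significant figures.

K = 0.880 cm/s × 864 = 760.3 m/d
q = Ki = 760.3 × 0.0017 = 1.293 m/d
Seepage velocity v = q / n = 1.293 / 0.26 = 4.971 m/d
t = L / v = 536 / 4.971 = 107.8 d

108 days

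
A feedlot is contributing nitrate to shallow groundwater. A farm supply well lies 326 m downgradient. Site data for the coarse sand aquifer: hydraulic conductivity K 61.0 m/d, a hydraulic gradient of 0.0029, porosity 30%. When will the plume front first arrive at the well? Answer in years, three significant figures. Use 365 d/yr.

1.51 years

q = Ki = 61.0 × 0.0029 = 0.1769 m/d
v = Ki/n = 61.0·0.0029/0.30 = 0.5897 m/d
t = L / v = 326 / 0.5897 = 552.9 d
   = 552.9 / 365 = 1.51 yr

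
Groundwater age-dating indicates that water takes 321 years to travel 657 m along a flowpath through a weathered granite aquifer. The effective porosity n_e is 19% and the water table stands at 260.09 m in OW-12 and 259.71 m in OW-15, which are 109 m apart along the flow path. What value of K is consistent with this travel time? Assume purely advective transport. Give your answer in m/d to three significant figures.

Hydraulic gradient i = (260.09 − 259.71) / 109 = 0.38 / 109 = 0.003486
t = 321 years = 117200 d
v = L / t = 657 / 117200 = 0.005607 m/d
K = v · n / i = 0.005607 × 0.19 / 0.003486 = 0.306 m/d

0.306 m/d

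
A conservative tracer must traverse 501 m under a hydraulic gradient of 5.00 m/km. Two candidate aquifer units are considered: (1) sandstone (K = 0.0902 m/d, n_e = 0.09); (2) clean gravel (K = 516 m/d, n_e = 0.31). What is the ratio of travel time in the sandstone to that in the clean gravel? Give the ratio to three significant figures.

1660

Unit 1 (sandstone): v = 0.0902×0.0050/0.09 = 0.005011 m/d, t = 501/0.005011 = 99980 d
Unit 2 (clean gravel): v = 516×0.0050/0.31 = 8.323 m/d, t = 501/8.323 = 60.20 d
t(sandstone) / t(clean gravel) = 99980/60.20 = 1660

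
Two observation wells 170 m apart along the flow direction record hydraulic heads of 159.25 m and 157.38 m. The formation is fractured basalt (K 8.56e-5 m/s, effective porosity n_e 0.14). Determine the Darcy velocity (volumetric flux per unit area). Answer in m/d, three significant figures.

Hydraulic gradient i = (159.25 − 157.38) / 170 = 1.87 / 170 = 0.01100
K = 8.56e-5 m/s × 86400 s/d = 7.396 m/d
Darcy flux q = K·i = 7.396 × 0.01100 = 0.08135 m/d

0.0814 m/d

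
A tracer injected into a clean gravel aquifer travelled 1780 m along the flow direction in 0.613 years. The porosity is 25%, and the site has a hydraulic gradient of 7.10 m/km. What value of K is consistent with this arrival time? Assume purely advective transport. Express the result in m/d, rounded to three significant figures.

t = 0.613 years = 223.7 d
v = L / t = 1780 / 223.7 = 7.955 m/d
K = v · n / i = 7.955 × 0.25 / 0.0071 = 280 m/d

280 m/d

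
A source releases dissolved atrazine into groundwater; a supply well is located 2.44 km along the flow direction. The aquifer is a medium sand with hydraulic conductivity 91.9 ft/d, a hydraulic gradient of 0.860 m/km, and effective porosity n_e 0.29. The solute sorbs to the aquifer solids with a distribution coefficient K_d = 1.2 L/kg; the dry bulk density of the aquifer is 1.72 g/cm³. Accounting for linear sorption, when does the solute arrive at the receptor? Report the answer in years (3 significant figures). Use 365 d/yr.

K = 91.9 ft/d × 0.3048 = 28.01 m/d
q = Ki = 28.01 × 8.6e-4 = 0.02409 m/d
Average linear velocity = 0.02409 / 0.29 = 0.08307 m/d
Retardation R = 1 + ρ_b·K_d/n = 1 + 1.72×1.2/0.29 = 8.117
Contaminant velocity v_c = v/R = 0.08307/8.117 = 0.01023 m/d
L = 2.44 km = 2440 m
t = L/v_c = 2440/0.01023 = 238400 d
   = 238400/365 = 653 yr

653 years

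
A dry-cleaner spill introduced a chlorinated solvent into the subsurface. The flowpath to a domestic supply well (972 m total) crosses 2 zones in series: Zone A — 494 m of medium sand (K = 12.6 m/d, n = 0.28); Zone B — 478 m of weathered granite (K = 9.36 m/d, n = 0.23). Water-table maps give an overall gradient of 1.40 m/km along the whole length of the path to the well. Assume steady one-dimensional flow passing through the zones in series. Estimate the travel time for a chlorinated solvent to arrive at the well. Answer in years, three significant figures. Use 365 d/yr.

Continuity: the same q passes through each zone, so ΔH = q·Σ(L_j/K_j) — the zones act as resistances in series.
Σ(L/K) = 494/12.6 + 478/9.36 = 39.21 + 51.07 = 90.27 d
K_eq = L_total / Σ(L/K) = 972 / 90.27 = 10.77 m/d
q = K_eq · i = 10.77 × 0.0014 = 0.01507 m/d (same in every zone)
Zone A: v = q/n = 0.01507/0.28 = 0.05384 m/d → t_A = 494/0.05384 = 9176 d
Zone B: v = q/n = 0.01507/0.23 = 0.06554 m/d → t_B = 478/0.06554 = 7293 d
Total t = 9176 + 7293 = 16470 d
   = 16470 / 365 = 45.1 yr

45.1 years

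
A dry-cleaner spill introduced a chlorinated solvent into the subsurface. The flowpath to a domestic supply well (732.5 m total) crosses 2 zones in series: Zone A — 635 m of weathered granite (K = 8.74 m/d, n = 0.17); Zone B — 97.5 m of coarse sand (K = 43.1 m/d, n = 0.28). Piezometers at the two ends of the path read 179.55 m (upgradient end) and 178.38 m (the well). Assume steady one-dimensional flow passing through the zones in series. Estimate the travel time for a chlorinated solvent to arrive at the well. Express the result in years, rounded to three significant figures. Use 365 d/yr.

Total head drop ΔH = 179.55 − 178.38 = 1.17 m
Continuity: the same q passes through each zone, so ΔH = q·Σ(L_j/K_j) — the zones act as resistances in series.
Σ(L/K) = 635/8.74 + 97.5/43.1 = 72.65 + 2.262 = 74.92 d
q = ΔH / Σ(L/K) = 1.17 / 74.92 = 0.01562 m/d (same in every zone)
Zone A: v = q/n = 0.01562/0.17 = 0.09187 m/d → t_A = 635/0.09187 = 6912 d
Zone B: v = q/n = 0.01562/0.28 = 0.05578 m/d → t_B = 97.5/0.05578 = 1748 d
Total t = 6912 + 1748 = 8660 d
   = 8660 / 365 = 23.7 yr

23.7 years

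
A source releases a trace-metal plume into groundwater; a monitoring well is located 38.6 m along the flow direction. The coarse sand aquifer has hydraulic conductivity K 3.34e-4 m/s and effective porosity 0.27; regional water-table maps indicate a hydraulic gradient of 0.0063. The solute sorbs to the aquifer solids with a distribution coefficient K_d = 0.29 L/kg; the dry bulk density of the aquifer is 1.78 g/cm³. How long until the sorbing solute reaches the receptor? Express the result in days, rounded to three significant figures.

167 days

K = 3.34e-4 m/s × 86400 s/d = 28.86 m/d
q = Ki = 28.86 × 0.0063 = 0.1818 m/d
v = Ki/n = 28.86·0.0063/0.27 = 0.6733 m/d
Retardation R = 1 + ρ_b·K_d/n = 1 + 1.78×0.29/0.27 = 2.912
Contaminant velocity v_c = v/R = 0.6733/2.912 = 0.2312 m/d
t = L/v_c = 38.6/0.2312 = 166.9 d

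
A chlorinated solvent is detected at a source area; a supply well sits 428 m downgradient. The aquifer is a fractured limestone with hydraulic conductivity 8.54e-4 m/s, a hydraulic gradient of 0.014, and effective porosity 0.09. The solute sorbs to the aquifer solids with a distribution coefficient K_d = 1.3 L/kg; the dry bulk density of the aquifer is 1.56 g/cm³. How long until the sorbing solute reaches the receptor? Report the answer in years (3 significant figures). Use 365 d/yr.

K = 8.54e-4 m/s × 86400 s/d = 73.79 m/d
Darcy flux q = K·i = 73.79 × 0.014 = 1.033 m/d
Seepage velocity v = q / n = 1.033 / 0.09 = 11.48 m/d
Retardation R = 1 + ρ_b·K_d/n = 1 + 1.56×1.3/0.09 = 23.53
Contaminant velocity v_c = v/R = 11.48/23.53 = 0.4877 m/d
t = L/v_c = 428/0.4877 = 877.5 d
   = 877.5/365 = 2.40 yr

2.40 years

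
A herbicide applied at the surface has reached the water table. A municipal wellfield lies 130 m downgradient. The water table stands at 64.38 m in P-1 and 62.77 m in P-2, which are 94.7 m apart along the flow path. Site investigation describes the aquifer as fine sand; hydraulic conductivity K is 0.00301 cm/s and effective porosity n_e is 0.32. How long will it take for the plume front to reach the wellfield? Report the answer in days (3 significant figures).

Hydraulic gradient i = (64.38 − 62.77) / 94.7 = 1.61 / 94.7 = 0.01700
K = 0.00301 cm/s × 864 = 2.601 m/d
Darcy flux q = K·i = 2.601 × 0.01700 = 0.04421 m/d
Seepage velocity v = q / n = 0.04421 / 0.32 = 0.1382 m/d
t = L / v = 130 / 0.1382 = 940.9 d

941 days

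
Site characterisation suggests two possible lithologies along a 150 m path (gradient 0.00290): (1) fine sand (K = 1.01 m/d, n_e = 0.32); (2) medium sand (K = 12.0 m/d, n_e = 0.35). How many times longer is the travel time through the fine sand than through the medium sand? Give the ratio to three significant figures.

Unit 1 (fine sand): v = 1.01×0.0029/0.32 = 0.009153 m/d, t = 150/0.009153 = 16390 d
Unit 2 (medium sand): v = 12.0×0.0029/0.35 = 0.09943 m/d, t = 150/0.09943 = 1509 d
t(fine sand) / t(medium sand) = 16390/1509 = 10.9

10.9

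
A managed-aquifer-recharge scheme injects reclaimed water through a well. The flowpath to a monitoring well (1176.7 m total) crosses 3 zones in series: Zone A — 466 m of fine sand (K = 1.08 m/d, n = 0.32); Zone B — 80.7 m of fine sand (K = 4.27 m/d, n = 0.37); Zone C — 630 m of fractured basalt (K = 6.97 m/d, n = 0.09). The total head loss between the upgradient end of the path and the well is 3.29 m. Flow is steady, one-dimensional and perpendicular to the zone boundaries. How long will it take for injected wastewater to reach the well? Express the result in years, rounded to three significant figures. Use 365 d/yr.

106 years

Continuity: the same q passes through each zone, so ΔH = q·Σ(L_j/K_j) — the zones act as resistances in series.
Σ(L/K) = 466/1.08 + 80.7/4.27 + 630/6.97 = 431.5 + 18.90 + 90.39 = 540.8 d
q = ΔH / Σ(L/K) = 3.29 / 540.8 = 0.006084 m/d (same in every zone)
Zone A: v = q/n = 0.006084/0.32 = 0.01901 m/d → t_A = 466/0.01901 = 24510 d
Zone B: v = q/n = 0.006084/0.37 = 0.01644 m/d → t_B = 80.7/0.01644 = 4908 d
Zone C: v = q/n = 0.006084/0.09 = 0.06760 m/d → t_C = 630/0.06760 = 9320 d
Total t = 24510 + 4908 + 9320 = 38740 d
   = 38740 / 365 = 106 yr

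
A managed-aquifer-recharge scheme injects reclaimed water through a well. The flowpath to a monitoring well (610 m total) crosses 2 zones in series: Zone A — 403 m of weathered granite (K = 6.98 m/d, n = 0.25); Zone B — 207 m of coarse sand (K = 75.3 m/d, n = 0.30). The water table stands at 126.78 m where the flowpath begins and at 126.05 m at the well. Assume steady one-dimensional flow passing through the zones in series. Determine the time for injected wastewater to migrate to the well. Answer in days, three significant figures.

Total head drop ΔH = 126.78 − 126.05 = 0.73 m
Continuity: the same q passes through each zone, so ΔH = q·Σ(L_j/K_j) — the zones act as resistances in series.
Σ(L/K) = 403/6.98 + 207/75.3 = 57.74 + 2.749 = 60.49 d
q = ΔH / Σ(L/K) = 0.73 / 60.49 = 0.01207 m/d (same in every zone)
Zone A: v = q/n = 0.01207/0.25 = 0.04828 m/d → t_A = 403/0.04828 = 8348 d
Zone B: v = q/n = 0.01207/0.30 = 0.04023 m/d → t_B = 207/0.04023 = 5145 d
Total t = 8348 + 5145 = 13490 d

13500 days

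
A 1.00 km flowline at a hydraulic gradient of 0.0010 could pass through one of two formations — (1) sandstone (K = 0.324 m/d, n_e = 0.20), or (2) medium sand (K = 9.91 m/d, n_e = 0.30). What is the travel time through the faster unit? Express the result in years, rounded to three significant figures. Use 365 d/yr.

82.9 years

Unit 1 (sandstone): v = 0.324×0.0010/0.20 = 0.001620 m/d, t = 1000/0.001620 = 617300 d
Unit 2 (medium sand): v = 9.91×0.0010/0.30 = 0.03303 m/d, t = 1000/0.03303 = 30270 d
Faster: 30270 d / 365 = 82.9 yr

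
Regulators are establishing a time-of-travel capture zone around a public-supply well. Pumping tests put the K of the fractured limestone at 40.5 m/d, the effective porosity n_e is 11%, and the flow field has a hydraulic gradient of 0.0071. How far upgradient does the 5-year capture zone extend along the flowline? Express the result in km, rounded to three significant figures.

Specific discharge q = 40.5 × 0.0071 = 0.2876 m/d
Average linear velocity = 0.2876 / 0.11 = 2.614 m/d
T = 5 yr × 365 = 1825 d
L = v × T = 2.614 × 1825 = 4771 m
   = 4.77 km

4.77 km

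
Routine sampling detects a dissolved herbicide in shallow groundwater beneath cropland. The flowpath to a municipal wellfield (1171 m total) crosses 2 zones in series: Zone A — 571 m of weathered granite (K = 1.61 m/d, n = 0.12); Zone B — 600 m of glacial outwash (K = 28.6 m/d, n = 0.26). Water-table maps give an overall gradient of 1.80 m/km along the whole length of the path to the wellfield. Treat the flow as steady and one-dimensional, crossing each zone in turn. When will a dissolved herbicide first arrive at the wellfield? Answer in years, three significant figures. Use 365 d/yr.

110 years

Steady 1-D flow in series ⇒ the Darcy flux q is identical in every zone and the zone head losses add (resistances L/K in series).
Σ(L/K) = 571/1.61 + 600/28.6 = 354.7 + 20.98 = 375.6 d
K_eq = L_total / Σ(L/K) = 1171 / 375.6 = 3.117 m/d
q = K_eq · i = 3.117 × 0.0018 = 0.005611 m/d (same in every zone)
Zone A: v = q/n = 0.005611/0.12 = 0.04676 m/d → t_A = 571/0.04676 = 12210 d
Zone B: v = q/n = 0.005611/0.26 = 0.02158 m/d → t_B = 600/0.02158 = 27800 d
Total t = 12210 + 27800 = 40010 d
   = 40010 / 365 = 110 yr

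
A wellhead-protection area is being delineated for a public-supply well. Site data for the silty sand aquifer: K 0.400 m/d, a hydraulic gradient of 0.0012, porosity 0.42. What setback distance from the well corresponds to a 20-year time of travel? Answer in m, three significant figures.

8.34 m

Darcy flux q = K·i = 0.400 × 0.0012 = 4.800e-4 m/d
Average linear velocity = 4.800e-4 / 0.42 = 0.001143 m/d
T = 20 yr × 365 = 7300 d
L = v × T = 0.001143 × 7300 = 8.343 m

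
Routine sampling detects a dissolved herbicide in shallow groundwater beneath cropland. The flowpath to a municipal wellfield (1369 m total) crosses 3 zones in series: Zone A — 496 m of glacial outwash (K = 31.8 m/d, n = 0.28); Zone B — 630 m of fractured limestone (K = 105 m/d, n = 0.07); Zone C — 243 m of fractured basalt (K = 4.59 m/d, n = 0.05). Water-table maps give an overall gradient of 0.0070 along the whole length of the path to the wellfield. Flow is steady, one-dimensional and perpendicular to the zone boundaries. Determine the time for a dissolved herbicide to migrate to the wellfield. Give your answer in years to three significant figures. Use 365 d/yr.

4.16 years

Continuity: the same q passes through each zone, so ΔH = q·Σ(L_j/K_j) — the zones act as resistances in series.
Σ(L/K) = 496/31.8 + 630/105 + 243/4.59 = 15.60 + 6.000 + 52.94 = 74.54 d
K_eq = L_total / Σ(L/K) = 1369 / 74.54 = 18.37 m/d
q = K_eq · i = 18.37 × 0.0070 = 0.1286 m/d (same in every zone)
Zone A: v = q/n = 0.1286/0.28 = 0.4592 m/d → t_A = 496/0.4592 = 1080 d
Zone B: v = q/n = 0.1286/0.07 = 1.837 m/d → t_B = 630/1.837 = 343.0 d
Zone C: v = q/n = 0.1286/0.05 = 2.571 m/d → t_C = 243/2.571 = 94.51 d
Total t = 1080 + 343.0 + 94.51 = 1518 d
   = 1518 / 365 = 4.16 yr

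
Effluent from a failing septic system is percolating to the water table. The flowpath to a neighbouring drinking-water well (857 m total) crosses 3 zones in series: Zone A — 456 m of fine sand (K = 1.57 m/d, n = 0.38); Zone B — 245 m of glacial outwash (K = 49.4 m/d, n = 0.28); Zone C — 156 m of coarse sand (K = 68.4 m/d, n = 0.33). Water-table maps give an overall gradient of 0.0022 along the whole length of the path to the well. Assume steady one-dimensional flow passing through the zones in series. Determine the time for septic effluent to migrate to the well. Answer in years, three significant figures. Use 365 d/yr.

Continuity: the same q passes through each zone, so ΔH = q·Σ(L_j/K_j) — the zones act as resistances in series.
Σ(L/K) = 456/1.57 + 245/49.4 + 156/68.4 = 290.4 + 4.960 + 2.281 = 297.7 d
K_eq = L_total / Σ(L/K) = 857 / 297.7 = 2.879 m/d
q = K_eq · i = 2.879 × 0.0022 = 0.006334 m/d (same in every zone)
Zone A: v = q/n = 0.006334/0.38 = 0.01667 m/d → t_A = 456/0.01667 = 27360 d
Zone B: v = q/n = 0.006334/0.28 = 0.02262 m/d → t_B = 245/0.02262 = 10830 d
Zone C: v = q/n = 0.006334/0.33 = 0.01919 m/d → t_C = 156/0.01919 = 8128 d
Total t = 27360 + 10830 + 8128 = 46320 d
   = 46320 / 365 = 127 yr

127 years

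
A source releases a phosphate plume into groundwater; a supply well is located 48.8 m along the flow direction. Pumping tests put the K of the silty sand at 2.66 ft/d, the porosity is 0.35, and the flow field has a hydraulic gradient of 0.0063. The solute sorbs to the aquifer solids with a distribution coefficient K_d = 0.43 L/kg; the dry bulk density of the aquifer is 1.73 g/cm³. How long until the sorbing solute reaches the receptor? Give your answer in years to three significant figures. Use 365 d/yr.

K = 2.66 ft/d × 0.3048 = 0.8108 m/d
Specific discharge q = 0.8108 × 0.0063 = 0.005108 m/d
Seepage velocity v = q / n = 0.005108 / 0.35 = 0.01459 m/d
Retardation R = 1 + ρ_b·K_d/n = 1 + 1.73×0.43/0.35 = 3.125
Contaminant velocity v_c = v/R = 0.01459/3.125 = 0.004669 m/d
t = L/v_c = 48.8/0.004669 = 10450 d
   = 10450/365 = 28.6 yr

28.6 years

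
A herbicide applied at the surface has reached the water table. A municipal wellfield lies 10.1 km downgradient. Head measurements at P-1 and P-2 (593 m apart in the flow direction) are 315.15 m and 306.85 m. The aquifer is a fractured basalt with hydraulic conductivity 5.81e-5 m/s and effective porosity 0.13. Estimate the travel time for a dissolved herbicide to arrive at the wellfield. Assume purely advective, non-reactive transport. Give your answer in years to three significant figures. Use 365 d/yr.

51.2 years

Hydraulic gradient i = (315.15 − 306.85) / 593 = 8.30 / 593 = 0.01400
K = 5.81e-5 m/s × 86400 s/d = 5.020 m/d
Specific discharge q = 5.020 × 0.01400 = 0.07026 m/d
Seepage velocity v = q / n = 0.07026 / 0.13 = 0.5405 m/d
L = 10.1 km = 10100 m
t = L / v = 10100 / 0.5405 = 18690 d
   = 18690 / 365 = 51.2 yr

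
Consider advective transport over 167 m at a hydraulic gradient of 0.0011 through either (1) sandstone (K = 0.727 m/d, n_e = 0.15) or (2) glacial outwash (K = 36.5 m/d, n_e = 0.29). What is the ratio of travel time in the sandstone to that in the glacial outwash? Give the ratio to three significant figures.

Unit 1 (sandstone): v = 0.727×0.0011/0.15 = 0.005331 m/d, t = 167/0.005331 = 31320 d
Unit 2 (glacial outwash): v = 36.5×0.0011/0.29 = 0.1384 m/d, t = 167/0.1384 = 1206 d
t(sandstone) / t(glacial outwash) = 31320/1206 = 26.0

26.0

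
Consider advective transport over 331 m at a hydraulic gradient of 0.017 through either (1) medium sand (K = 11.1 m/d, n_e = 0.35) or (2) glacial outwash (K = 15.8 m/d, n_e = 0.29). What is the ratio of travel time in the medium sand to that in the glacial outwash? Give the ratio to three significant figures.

1.72

Unit 1 (medium sand): v = 11.1×0.017/0.35 = 0.5391 m/d, t = 331/0.5391 = 613.9 d
Unit 2 (glacial outwash): v = 15.8×0.017/0.29 = 0.9262 m/d, t = 331/0.9262 = 357.4 d
t(medium sand) / t(glacial outwash) = 613.9/357.4 = 1.72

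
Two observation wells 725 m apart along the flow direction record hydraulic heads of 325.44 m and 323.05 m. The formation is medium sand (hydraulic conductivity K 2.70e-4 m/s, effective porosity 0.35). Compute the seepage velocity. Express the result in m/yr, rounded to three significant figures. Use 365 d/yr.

80.2 m/yr

Hydraulic gradient i = (325.44 − 323.05) / 725 = 2.39 / 725 = 0.003297
K = 2.70e-4 m/s × 86400 s/d = 23.33 m/d
q = Ki = 23.33 × 0.003297 = 0.07690 m/d
v = Ki/n = 23.33·0.003297/0.35 = 0.2197 m/d
   = 0.2197 × 365 = 80.2 m/yr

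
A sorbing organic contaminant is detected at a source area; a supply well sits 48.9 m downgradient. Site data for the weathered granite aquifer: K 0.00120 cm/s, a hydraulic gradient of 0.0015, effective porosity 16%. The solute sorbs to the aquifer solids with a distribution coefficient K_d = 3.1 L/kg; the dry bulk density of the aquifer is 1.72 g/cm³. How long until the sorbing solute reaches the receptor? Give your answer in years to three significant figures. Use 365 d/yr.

K = 0.00120 cm/s × 864 = 1.037 m/d
Specific discharge q = 1.037 × 0.0015 = 0.001555 m/d
v = Ki/n = 1.037·0.0015/0.16 = 0.009720 m/d
Retardation R = 1 + ρ_b·K_d/n = 1 + 1.72×3.1/0.16 = 34.32
Contaminant velocity v_c = v/R = 0.009720/34.32 = 2.832e-4 m/d
t = L/v_c = 48.9/2.832e-4 = 172700 d
   = 172700/365 = 473 yr

473 years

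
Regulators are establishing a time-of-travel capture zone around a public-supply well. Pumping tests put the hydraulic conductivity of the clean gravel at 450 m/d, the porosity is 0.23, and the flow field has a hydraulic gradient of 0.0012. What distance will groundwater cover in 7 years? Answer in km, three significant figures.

q = Ki = 450 × 0.0012 = 0.5400 m/d
Average linear velocity = 0.5400 / 0.23 = 2.348 m/d
T = 7 yr × 365 = 2555 d
L = v × T = 2.348 × 2555 = 5999 m
   = 6.00 km

6.00 km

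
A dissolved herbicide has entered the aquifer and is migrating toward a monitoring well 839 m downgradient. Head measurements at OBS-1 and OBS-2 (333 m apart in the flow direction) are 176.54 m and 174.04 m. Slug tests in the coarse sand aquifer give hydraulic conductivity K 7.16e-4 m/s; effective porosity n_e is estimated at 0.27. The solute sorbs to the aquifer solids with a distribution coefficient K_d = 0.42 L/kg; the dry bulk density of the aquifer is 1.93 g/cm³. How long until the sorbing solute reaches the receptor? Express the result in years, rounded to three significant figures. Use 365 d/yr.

Hydraulic gradient i = (176.54 − 174.04) / 333 = 2.50 / 333 = 0.007508
K = 7.16e-4 m/s × 86400 s/d = 61.86 m/d
Specific discharge q = 61.86 × 0.007508 = 0.4644 m/d
v_s = q/n_e = 0.4644/0.27 = 1.720 m/d
Retardation R = 1 + ρ_b·K_d/n = 1 + 1.93×0.42/0.27 = 4.002
Contaminant velocity v_c = v/R = 1.720/4.002 = 0.4298 m/d
t = L/v_c = 839/0.4298 = 1952 d
   = 1952/365 = 5.35 yr

5.35 years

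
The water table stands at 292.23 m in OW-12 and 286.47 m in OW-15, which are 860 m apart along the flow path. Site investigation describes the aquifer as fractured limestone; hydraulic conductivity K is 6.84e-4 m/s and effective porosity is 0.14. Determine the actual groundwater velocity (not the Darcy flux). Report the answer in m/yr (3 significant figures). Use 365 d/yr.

Hydraulic gradient i = (292.23 − 286.47) / 860 = 5.76 / 860 = 0.006698
K = 6.84e-4 m/s × 86400 s/d = 59.10 m/d
Darcy flux q = K·i = 59.10 × 0.006698 = 0.3958 m/d
v_s = q/n_e = 0.3958/0.14 = 2.827 m/d
   = 2.827 × 365 = 1030 m/yr

1030 m/yr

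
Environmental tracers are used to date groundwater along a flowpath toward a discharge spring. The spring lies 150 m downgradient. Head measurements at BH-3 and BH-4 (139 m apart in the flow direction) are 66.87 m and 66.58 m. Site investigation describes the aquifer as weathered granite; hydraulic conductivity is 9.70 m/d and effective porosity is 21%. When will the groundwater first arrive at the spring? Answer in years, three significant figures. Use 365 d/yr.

4.26 years

Hydraulic gradient i = (66.87 − 66.58) / 139 = 0.29 / 139 = 0.002086
q = Ki = 9.70 × 0.002086 = 0.02024 m/d
Average linear velocity = 0.02024 / 0.21 = 0.09637 m/d
t = L / v = 150 / 0.09637 = 1557 d
   = 1557 / 365 = 4.26 yr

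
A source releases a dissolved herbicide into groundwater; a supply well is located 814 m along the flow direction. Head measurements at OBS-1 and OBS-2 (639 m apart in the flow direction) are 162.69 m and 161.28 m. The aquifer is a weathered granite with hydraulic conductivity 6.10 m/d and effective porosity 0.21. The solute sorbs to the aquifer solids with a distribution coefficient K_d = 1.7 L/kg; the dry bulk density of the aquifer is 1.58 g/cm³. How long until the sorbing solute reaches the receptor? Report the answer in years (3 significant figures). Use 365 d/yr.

Hydraulic gradient i = (162.69 − 161.28) / 639 = 1.41 / 639 = 0.002207
Darcy flux q = K·i = 6.10 × 0.002207 = 0.01346 m/d
Seepage velocity v = q / n = 0.01346 / 0.21 = 0.06410 m/d
Retardation R = 1 + ρ_b·K_d/n = 1 + 1.58×1.7/0.21 = 13.79
Contaminant velocity v_c = v/R = 0.06410/13.79 = 0.004648 m/d
t = L/v_c = 814/0.004648 = 175100 d
   = 175100/365 = 480 yr

480 years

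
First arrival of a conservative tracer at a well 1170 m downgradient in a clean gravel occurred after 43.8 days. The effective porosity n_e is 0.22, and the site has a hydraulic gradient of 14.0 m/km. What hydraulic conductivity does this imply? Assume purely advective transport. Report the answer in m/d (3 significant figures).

420 m/d

v = L / t = 1170 / 43.8 = 26.71 m/d
K = v · n / i = 26.71 × 0.22 / 0.014 = 420 m/d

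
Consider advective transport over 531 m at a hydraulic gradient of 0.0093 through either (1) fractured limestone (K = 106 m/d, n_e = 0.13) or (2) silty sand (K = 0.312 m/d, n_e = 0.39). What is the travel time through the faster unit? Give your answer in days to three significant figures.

Unit 1 (fractured limestone): v = 106×0.0093/0.13 = 7.583 m/d, t = 531/7.583 = 70.02 d
Unit 2 (silty sand): v = 0.312×0.0093/0.39 = 0.007440 m/d, t = 531/0.007440 = 71370 d
Faster unit: t = 70.0 d

70.0 days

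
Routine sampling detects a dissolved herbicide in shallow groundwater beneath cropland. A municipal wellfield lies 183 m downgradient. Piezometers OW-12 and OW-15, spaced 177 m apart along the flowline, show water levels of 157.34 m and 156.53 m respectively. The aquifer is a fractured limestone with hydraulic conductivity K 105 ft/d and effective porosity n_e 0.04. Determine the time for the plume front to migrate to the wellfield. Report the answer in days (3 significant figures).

50.0 days

Hydraulic gradient i = (157.34 − 156.53) / 177 = 0.81 / 177 = 0.004576
K = 105 ft/d × 0.3048 = 32.00 m/d
Specific discharge q = 32.00 × 0.004576 = 0.1465 m/d
v_s = q/n_e = 0.1465/0.04 = 3.661 m/d
t = L / v = 183 / 3.661 = 49.98 d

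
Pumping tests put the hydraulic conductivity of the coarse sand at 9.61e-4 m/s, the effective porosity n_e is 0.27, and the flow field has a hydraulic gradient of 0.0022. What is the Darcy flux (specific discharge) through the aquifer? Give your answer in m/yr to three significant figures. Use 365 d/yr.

66.7 m/yr

K = 9.61e-4 m/s × 86400 s/d = 83.03 m/d
Specific discharge q = 83.03 × 0.0022 = 0.1827 m/d
   = 0.1827 × 365 = 66.7 m/yr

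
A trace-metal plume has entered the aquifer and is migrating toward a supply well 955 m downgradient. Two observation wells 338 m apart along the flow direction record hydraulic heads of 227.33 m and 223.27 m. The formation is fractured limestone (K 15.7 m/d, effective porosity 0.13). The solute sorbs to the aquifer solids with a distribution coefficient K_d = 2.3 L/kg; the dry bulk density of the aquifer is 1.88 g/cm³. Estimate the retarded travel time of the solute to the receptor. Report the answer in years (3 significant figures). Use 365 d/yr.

Hydraulic gradient i = (227.33 − 223.27) / 338 = 4.06 / 338 = 0.01201
Darcy flux q = K·i = 15.7 × 0.01201 = 0.1886 m/d
v_s = q/n_e = 0.1886/0.13 = 1.451 m/d
Retardation R = 1 + ρ_b·K_d/n = 1 + 1.88×2.3/0.13 = 34.26
Contaminant velocity v_c = v/R = 1.451/34.26 = 0.04234 m/d
t = L/v_c = 955/0.04234 = 22560 d
   = 22560/365 = 61.8 yr

61.8 years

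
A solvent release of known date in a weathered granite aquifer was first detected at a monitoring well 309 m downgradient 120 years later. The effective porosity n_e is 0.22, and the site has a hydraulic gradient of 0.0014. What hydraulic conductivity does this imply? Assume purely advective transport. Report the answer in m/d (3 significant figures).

1.11 m/d

t = 120 years = 43800 d
v = L / t = 309 / 43800 = 0.007055 m/d
K = v · n / i = 0.007055 × 0.22 / 0.0014 = 1.11 m/d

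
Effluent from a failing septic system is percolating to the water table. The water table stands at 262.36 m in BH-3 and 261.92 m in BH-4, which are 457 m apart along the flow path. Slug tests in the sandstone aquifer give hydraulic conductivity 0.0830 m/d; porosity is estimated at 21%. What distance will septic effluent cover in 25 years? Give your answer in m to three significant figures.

3.47 m

Hydraulic gradient i = (262.36 − 261.92) / 457 = 0.44 / 457 = 9.628e-4
Darcy flux q = K·i = 0.0830 × 9.628e-4 = 7.991e-5 m/d
v = Ki/n = 0.0830·9.628e-4/0.21 = 3.805e-4 m/d
T = 25 yr × 365 = 9125 d
L = v × T = 3.805e-4 × 9125 = 3.472 m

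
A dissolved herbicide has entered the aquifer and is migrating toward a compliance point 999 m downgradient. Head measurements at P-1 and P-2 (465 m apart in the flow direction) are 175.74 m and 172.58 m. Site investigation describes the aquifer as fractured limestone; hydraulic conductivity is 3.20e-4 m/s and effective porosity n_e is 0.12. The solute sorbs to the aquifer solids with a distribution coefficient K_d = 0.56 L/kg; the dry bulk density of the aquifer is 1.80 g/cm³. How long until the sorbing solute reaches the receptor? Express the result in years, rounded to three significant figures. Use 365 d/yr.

16.4 years

Hydraulic gradient i = (175.74 − 172.58) / 465 = 3.16 / 465 = 0.006796
K = 3.20e-4 m/s × 86400 s/d = 27.65 m/d
Darcy flux q = K·i = 27.65 × 0.006796 = 0.1879 m/d
v = Ki/n = 27.65·0.006796/0.12 = 1.566 m/d
Retardation R = 1 + ρ_b·K_d/n = 1 + 1.80×0.56/0.12 = 9.400
Contaminant velocity v_c = v/R = 1.566/9.400 = 0.1666 m/d
t = L/v_c = 999/0.1666 = 5998 d
   = 5998/365 = 16.4 yr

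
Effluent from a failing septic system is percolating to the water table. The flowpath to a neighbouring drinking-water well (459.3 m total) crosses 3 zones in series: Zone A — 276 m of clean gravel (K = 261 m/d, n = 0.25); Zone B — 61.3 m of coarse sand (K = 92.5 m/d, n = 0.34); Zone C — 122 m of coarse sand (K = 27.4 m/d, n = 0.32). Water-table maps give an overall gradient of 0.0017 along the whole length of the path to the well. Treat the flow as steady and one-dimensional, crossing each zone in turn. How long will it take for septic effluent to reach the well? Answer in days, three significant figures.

1020 days

Steady 1-D flow in series ⇒ the Darcy flux q is identical in every zone and the zone head losses add (resistances L/K in series).
Σ(L/K) = 276/261 + 61.3/92.5 + 122/27.4 = 1.057 + 0.6627 + 4.453 = 6.173 d
K_eq = L_total / Σ(L/K) = 459.3 / 6.173 = 74.41 m/d
q = K_eq · i = 74.41 × 0.0017 = 0.1265 m/d (same in every zone)
Zone A: v = q/n = 0.1265/0.25 = 0.5060 m/d → t_A = 276/0.5060 = 545.5 d
Zone B: v = q/n = 0.1265/0.34 = 0.3720 m/d → t_B = 61.3/0.3720 = 164.8 d
Zone C: v = q/n = 0.1265/0.32 = 0.3953 m/d → t_C = 122/0.3953 = 308.6 d
Total t = 545.5 + 164.8 + 308.6 = 1019 d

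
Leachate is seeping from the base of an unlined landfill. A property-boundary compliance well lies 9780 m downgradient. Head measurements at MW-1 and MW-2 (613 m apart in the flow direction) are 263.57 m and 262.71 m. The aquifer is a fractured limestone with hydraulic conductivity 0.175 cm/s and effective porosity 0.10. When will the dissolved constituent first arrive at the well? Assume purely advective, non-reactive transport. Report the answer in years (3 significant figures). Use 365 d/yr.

12.6 years

Hydraulic gradient i = (263.57 − 262.71) / 613 = 0.86 / 613 = 0.001403
K = 0.175 cm/s × 864 = 151.2 m/d
Specific discharge q = 151.2 × 0.001403 = 0.2121 m/d
Average linear velocity = 0.2121 / 0.10 = 2.121 m/d
t = L / v = 9780 / 2.121 = 4611 d
   = 4611 / 365 = 12.6 yr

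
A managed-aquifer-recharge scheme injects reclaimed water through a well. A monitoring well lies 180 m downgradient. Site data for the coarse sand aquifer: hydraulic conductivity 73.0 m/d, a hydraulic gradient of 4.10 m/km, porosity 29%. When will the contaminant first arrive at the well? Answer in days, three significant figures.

174 days

Darcy flux q = K·i = 73.0 × 0.0041 = 0.2993 m/d
Seepage velocity v = q / n = 0.2993 / 0.29 = 1.032 m/d
t = L / v = 180 / 1.032 = 174.4 d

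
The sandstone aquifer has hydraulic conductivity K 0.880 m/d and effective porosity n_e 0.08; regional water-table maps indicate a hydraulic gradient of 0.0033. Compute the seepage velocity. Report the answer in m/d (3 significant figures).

0.0363 m/d

Darcy flux q = K·i = 0.880 × 0.0033 = 0.002904 m/d
v_s = q/n_e = 0.002904/0.08 = 0.03630 m/d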